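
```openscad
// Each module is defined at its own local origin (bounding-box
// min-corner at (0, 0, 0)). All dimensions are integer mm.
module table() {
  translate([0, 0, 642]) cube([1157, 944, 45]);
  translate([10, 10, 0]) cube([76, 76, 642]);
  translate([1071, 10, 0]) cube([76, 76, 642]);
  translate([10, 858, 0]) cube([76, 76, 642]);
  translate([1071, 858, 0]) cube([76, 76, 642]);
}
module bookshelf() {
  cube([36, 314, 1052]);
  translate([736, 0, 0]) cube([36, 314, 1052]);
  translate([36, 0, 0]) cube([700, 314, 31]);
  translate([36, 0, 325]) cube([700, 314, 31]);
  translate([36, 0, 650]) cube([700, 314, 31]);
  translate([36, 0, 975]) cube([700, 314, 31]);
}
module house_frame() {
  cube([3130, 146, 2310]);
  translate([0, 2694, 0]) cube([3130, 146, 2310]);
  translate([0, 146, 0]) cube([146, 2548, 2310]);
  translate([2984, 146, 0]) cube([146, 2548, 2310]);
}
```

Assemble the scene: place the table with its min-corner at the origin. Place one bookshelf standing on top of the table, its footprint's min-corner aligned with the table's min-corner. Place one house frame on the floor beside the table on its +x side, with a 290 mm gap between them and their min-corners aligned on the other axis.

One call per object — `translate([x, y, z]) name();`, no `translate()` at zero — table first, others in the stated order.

table();
translate([0, 0, 687]) bookshelf();
translate([1447, 0, 0]) house_frame();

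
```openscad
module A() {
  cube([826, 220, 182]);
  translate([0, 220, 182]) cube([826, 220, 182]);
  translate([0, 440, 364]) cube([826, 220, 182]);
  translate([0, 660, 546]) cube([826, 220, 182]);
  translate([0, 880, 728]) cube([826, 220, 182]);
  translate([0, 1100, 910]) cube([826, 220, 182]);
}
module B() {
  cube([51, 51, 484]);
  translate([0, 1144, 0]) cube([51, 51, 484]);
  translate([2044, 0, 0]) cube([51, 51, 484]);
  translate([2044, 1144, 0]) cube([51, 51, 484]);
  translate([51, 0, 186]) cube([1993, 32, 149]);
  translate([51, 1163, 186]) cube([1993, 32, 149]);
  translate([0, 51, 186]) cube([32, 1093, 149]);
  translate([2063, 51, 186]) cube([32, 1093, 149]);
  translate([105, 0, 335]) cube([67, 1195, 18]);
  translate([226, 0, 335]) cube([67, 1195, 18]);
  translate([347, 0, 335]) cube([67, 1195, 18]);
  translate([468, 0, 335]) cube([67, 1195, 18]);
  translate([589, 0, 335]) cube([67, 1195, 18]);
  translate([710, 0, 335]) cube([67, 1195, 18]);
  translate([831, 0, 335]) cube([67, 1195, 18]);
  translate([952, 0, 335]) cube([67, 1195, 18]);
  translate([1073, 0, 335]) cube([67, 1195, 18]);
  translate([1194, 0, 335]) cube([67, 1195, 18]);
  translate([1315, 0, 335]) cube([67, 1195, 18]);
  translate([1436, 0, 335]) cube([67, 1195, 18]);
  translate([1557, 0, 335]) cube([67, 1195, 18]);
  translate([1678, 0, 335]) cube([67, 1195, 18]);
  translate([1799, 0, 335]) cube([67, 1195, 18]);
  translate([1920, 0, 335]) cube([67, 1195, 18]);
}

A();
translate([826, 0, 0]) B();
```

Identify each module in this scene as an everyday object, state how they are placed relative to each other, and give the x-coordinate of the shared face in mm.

A is a staircase. B is a bed frame. The bed frame is against the staircase's +x side, with their −y faces flush. The x-coordinate of the shared face is 826 mm.

The staircase's +x face and the bed frame's −x face are both at x = 826 mm.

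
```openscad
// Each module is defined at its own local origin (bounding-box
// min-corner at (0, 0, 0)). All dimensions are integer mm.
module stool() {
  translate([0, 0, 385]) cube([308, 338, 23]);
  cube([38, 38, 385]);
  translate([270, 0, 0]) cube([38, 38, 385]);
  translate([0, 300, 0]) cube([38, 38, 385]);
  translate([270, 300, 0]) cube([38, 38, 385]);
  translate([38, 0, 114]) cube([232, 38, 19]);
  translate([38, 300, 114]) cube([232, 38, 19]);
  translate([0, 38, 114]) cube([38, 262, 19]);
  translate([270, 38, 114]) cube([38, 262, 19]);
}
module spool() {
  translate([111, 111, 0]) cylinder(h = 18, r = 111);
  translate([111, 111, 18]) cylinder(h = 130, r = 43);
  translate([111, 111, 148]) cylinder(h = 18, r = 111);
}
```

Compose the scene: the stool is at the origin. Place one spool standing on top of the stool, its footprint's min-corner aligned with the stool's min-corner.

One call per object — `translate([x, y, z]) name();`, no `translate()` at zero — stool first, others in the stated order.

stool();
translate([0, 0, 408]) spool();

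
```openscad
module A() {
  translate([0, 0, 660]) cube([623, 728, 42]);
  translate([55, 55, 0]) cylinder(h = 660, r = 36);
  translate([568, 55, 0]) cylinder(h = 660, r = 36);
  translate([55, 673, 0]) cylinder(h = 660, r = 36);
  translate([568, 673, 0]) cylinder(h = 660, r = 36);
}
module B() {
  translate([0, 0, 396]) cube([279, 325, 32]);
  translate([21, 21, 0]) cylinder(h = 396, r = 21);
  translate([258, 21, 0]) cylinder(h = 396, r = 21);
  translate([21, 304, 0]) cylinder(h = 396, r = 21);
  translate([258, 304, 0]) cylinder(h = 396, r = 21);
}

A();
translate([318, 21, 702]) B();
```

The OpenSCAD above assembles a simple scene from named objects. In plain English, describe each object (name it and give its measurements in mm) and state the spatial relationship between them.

A is a table: top 623 mm (x) × 728 mm (y), 42 mm thick, upper face at z = 702 mm, on four round legs of 72 mm diameter, each leg's bounding box inset 19 mm from the nearest pair of top edges, running from z = 0 to the bottom of the top.

B is a four-legged stool. The seat is a 279×325×32 mm slab whose top surface is at z = 428 mm; four round legs, each 42 mm in diameter, run from the floor (z = 0) to the underside of the seat, each leg's axis is inset half a diameter from the nearest pair of seat edges (so the leg's bounding box is flush with the corner).

The stool is on top of the table.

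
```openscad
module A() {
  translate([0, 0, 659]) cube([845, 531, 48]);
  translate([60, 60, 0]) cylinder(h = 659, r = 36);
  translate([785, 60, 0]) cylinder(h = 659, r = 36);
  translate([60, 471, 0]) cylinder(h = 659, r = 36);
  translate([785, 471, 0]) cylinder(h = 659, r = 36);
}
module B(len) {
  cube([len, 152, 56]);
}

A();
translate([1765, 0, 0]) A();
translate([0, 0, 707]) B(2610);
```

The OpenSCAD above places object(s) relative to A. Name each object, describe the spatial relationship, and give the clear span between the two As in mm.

Second table starts at x = 1765; first ends at x = 845; clear span = 1765 − 845 = 920 mm.

A is a table. B is a beam. A beam spans the tops of two tables. The clear span between the two tables is 920 mm.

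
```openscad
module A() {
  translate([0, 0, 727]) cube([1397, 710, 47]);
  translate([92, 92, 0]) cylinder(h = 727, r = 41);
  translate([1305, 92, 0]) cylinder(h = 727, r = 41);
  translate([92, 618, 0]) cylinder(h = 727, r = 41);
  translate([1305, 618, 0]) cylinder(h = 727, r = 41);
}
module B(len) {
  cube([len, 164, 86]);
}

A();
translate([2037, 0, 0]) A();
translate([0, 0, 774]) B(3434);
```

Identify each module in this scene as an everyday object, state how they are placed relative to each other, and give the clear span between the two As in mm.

A is a table. B is a beam. A beam spans the tops of two tables. The clear span between the two tables is 640 mm.

Second table starts at x = 2037; first ends at x = 1397; clear span = 2037 − 1397 = 640 mm.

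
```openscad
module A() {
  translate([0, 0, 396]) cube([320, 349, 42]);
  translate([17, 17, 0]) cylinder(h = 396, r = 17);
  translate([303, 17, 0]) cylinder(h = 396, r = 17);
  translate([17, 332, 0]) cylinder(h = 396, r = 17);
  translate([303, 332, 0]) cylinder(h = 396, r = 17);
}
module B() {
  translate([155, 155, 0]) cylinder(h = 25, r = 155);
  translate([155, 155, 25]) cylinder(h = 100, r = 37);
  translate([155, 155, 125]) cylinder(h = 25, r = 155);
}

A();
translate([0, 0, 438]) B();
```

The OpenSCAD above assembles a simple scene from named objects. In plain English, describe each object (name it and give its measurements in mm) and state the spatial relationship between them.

A is a four-legged stool. The seat is a 320×349×42 mm slab whose top surface is at z = 438 mm; four round legs, each 34 mm in diameter, run from the floor (z = 0) to the underside of the seat, each leg's axis is inset half a diameter from the nearest pair of seat edges (so the leg's bounding box is flush with the corner).

B is a spool: two coaxial disc flanges of radius 155 mm and thickness 25 mm, joined by a core cylinder of radius 37 mm and height 100 mm. The lower flange rests on z = 0 and the three cylinders share a vertical axis.

The spool is on top of the stool.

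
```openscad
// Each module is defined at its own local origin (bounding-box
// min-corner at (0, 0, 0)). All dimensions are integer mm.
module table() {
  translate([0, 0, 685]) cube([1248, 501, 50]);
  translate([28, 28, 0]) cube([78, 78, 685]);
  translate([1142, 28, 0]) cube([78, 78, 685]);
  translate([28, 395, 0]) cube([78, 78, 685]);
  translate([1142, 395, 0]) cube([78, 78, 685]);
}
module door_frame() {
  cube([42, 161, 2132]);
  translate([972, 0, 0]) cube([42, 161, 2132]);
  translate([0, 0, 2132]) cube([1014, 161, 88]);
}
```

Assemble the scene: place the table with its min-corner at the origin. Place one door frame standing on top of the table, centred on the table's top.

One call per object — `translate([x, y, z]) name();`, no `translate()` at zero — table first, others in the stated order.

table();
translate([117, 170, 735]) door_frame();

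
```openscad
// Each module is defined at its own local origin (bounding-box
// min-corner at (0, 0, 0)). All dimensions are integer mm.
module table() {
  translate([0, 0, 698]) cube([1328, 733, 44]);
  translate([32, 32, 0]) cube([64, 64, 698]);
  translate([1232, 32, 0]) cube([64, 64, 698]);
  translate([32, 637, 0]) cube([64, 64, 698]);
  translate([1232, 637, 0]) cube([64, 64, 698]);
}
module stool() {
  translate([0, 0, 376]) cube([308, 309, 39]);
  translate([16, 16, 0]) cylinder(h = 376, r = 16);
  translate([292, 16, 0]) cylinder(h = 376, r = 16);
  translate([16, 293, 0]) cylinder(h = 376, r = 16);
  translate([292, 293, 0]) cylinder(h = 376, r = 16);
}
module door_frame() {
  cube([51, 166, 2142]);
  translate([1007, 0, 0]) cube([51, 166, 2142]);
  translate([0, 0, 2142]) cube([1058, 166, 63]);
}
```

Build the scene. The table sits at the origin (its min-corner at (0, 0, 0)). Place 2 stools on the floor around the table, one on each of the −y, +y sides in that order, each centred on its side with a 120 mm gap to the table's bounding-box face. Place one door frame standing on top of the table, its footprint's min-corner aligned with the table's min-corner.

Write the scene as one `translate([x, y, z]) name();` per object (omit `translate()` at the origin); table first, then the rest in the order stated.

table();
translate([510, -429, 0]) stool();
translate([510, 853, 0]) stool();
translate([0, 0, 742]) door_frame();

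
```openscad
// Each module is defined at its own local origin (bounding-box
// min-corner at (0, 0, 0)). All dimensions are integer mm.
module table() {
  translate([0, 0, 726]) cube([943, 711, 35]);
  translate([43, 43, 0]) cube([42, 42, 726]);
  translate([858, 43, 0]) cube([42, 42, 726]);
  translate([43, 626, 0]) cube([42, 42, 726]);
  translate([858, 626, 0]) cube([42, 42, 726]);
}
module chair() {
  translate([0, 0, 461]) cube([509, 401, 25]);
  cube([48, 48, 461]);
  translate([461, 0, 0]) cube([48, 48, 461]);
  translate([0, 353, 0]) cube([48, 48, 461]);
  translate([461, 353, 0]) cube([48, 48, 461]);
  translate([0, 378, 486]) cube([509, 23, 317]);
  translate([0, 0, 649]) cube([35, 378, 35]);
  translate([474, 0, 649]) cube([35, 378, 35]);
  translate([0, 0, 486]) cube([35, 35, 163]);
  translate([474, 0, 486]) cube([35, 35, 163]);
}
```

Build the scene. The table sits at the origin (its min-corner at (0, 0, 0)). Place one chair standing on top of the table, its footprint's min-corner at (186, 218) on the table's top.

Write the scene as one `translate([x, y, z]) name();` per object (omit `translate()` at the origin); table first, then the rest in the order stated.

table();
translate([186, 218, 761]) chair();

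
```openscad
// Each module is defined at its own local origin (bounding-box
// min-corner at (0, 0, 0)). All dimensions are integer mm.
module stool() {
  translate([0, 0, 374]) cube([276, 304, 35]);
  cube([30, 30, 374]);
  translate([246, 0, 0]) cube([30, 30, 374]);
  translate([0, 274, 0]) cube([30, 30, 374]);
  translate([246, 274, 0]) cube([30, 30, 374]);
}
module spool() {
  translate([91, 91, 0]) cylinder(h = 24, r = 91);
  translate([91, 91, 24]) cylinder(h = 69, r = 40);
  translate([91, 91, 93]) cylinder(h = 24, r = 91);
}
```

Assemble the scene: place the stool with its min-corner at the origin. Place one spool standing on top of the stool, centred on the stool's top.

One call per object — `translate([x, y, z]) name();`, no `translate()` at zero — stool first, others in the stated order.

stool();
translate([47, 61, 409]) spool();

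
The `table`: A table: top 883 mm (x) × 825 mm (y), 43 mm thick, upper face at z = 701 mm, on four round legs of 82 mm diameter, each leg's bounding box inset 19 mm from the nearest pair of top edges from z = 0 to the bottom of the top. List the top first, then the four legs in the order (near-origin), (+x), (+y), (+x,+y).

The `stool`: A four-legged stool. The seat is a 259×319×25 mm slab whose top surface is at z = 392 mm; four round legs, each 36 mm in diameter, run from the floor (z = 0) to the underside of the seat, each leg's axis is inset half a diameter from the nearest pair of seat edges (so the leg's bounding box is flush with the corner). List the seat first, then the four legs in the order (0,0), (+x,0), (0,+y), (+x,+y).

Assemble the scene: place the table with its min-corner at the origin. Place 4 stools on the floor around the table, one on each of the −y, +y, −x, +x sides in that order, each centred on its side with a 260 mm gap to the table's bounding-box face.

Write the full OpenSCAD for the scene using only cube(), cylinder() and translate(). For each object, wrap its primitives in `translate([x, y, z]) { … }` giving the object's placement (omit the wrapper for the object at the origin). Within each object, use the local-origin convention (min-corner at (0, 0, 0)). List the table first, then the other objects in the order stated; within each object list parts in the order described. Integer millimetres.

translate([0, 0, 658]) cube([883, 825, 43]);
translate([60, 60, 0]) cylinder(h = 658, r = 41);
translate([823, 60, 0]) cylinder(h = 658, r = 41);
translate([60, 765, 0]) cylinder(h = 658, r = 41);
translate([823, 765, 0]) cylinder(h = 658, r = 41);
translate([312, -579, 0]) {
  translate([0, 0, 367]) cube([259, 319, 25]);
  translate([18, 18, 0]) cylinder(h = 367, r = 18);
  translate([241, 18, 0]) cylinder(h = 367, r = 18);
  translate([18, 301, 0]) cylinder(h = 367, r = 18);
  translate([241, 301, 0]) cylinder(h = 367, r = 18);
}
translate([312, 1085, 0]) {
  translate([0, 0, 367]) cube([259, 319, 25]);
  translate([18, 18, 0]) cylinder(h = 367, r = 18);
  translate([241, 18, 0]) cylinder(h = 367, r = 18);
  translate([18, 301, 0]) cylinder(h = 367, r = 18);
  translate([241, 301, 0]) cylinder(h = 367, r = 18);
}
translate([-519, 253, 0]) {
  translate([0, 0, 367]) cube([259, 319, 25]);
  translate([18, 18, 0]) cylinder(h = 367, r = 18);
  translate([241, 18, 0]) cylinder(h = 367, r = 18);
  translate([18, 301, 0]) cylinder(h = 367, r = 18);
  translate([241, 301, 0]) cylinder(h = 367, r = 18);
}
translate([1143, 253, 0]) {
  translate([0, 0, 367]) cube([259, 319, 25]);
  translate([18, 18, 0]) cylinder(h = 367, r = 18);
  translate([241, 18, 0]) cylinder(h = 367, r = 18);
  translate([18, 301, 0]) cylinder(h = 367, r = 18);
  translate([241, 301, 0]) cylinder(h = 367, r = 18);
}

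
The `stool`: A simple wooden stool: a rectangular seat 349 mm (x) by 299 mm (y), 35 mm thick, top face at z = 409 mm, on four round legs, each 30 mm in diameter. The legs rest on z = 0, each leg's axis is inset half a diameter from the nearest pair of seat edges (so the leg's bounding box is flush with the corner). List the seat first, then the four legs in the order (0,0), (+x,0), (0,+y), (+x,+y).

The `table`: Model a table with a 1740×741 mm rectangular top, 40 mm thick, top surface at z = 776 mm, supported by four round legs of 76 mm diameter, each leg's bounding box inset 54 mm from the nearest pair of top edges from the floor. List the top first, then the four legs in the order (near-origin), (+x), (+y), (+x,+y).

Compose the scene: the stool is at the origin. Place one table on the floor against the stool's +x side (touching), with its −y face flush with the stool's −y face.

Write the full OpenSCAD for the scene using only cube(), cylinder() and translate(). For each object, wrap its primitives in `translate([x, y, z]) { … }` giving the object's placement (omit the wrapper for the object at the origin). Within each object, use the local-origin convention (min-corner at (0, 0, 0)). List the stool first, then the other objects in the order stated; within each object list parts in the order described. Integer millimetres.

translate([0, 0, 374]) cube([349, 299, 35]);
translate([15, 15, 0]) cylinder(h = 374, r = 15);
translate([334, 15, 0]) cylinder(h = 374, r = 15);
translate([15, 284, 0]) cylinder(h = 374, r = 15);
translate([334, 284, 0]) cylinder(h = 374, r = 15);
translate([349, 0, 0]) {
  translate([0, 0, 736]) cube([1740, 741, 40]);
  translate([92, 92, 0]) cylinder(h = 736, r = 38);
  translate([1648, 92, 0]) cylinder(h = 736, r = 38);
  translate([92, 649, 0]) cylinder(h = 736, r = 38);
  translate([1648, 649, 0]) cylinder(h = 736, r = 38);
}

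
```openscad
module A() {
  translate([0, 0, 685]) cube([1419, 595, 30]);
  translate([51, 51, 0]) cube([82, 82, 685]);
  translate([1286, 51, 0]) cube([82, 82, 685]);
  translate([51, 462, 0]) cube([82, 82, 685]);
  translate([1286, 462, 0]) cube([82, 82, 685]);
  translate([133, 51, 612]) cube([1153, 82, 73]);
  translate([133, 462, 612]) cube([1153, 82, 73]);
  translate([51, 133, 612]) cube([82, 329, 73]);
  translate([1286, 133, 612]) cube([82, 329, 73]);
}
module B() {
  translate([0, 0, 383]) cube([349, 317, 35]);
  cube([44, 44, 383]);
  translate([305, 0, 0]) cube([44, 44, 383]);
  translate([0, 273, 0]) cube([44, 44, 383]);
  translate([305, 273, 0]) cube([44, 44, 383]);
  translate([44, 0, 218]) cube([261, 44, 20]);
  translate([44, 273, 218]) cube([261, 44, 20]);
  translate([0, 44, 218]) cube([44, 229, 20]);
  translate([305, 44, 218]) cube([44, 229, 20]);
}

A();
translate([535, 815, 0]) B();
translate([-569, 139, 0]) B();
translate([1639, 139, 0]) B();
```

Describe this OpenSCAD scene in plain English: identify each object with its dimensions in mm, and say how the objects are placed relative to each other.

A is a table: top 1419 mm (x) × 595 mm (y), 30 mm thick, upper face at z = 715 mm, on four 82×82 mm square legs, each inset 51 mm from the nearest pair of top edges, running from z = 0 to the bottom of the top. Four apron rails, 82 mm thick and 73 mm tall, run between adjacent legs with their top edges flush with the underside of the top and their outer faces flush with the legs' outer faces.

B is a four-legged stool. The seat is a 349×317×35 mm slab whose top surface is at z = 418 mm; four square legs, each 44×44 mm in cross-section, run from the floor (z = 0) to the underside of the seat, each flush with a corner of the seat. Four stretchers, 44 mm wide and 20 mm tall, connect adjacent legs with their undersides at z = 218 mm, each running between the inner faces of the legs it joins and aligned with the legs' outer faces on the other axis.

Three stools sit around the table at the +y, −x, +x sides.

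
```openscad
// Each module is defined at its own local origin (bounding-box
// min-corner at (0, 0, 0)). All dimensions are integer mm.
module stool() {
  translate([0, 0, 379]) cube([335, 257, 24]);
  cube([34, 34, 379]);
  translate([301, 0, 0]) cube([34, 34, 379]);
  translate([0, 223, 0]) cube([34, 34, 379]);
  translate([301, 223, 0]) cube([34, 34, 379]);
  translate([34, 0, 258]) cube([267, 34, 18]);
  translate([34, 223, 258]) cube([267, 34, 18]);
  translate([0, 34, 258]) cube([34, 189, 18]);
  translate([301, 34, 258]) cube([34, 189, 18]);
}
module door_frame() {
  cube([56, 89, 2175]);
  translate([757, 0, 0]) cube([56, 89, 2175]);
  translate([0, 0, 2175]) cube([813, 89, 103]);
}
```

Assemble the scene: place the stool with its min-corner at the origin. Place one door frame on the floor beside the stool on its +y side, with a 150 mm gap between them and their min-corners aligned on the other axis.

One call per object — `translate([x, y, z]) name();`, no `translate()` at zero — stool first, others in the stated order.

stool();
translate([0, 407, 0]) door_frame();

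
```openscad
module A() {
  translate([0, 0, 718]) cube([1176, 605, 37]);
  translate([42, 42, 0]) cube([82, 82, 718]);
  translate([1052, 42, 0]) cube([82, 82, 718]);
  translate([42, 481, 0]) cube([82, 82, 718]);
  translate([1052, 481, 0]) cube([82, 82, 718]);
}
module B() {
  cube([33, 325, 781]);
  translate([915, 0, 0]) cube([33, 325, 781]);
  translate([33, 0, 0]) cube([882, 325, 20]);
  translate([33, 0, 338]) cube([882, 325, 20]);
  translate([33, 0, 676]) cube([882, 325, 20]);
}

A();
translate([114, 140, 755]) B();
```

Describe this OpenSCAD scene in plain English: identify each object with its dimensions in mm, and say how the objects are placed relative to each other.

A is a table with a 1176×605 mm rectangular top, 37 mm thick, top surface at z = 755 mm, supported by four 82×82 mm square legs, each inset 42 mm from the nearest pair of top edges, running from the floor.

B is an open bookshelf. Two side panels, each 33 mm thick, 325 mm deep and 781 mm tall, stand 948 mm apart (outside-to-outside). Between them sit 3 shelves, each 20 mm thick and 325 mm deep, spanning the full gap between the sides. The bottom shelf rests on the floor (its underside at z = 0) and the clear gap between one shelf's top and the next shelf's underside is 318 mm.

The bookshelf is on top of the table, centred.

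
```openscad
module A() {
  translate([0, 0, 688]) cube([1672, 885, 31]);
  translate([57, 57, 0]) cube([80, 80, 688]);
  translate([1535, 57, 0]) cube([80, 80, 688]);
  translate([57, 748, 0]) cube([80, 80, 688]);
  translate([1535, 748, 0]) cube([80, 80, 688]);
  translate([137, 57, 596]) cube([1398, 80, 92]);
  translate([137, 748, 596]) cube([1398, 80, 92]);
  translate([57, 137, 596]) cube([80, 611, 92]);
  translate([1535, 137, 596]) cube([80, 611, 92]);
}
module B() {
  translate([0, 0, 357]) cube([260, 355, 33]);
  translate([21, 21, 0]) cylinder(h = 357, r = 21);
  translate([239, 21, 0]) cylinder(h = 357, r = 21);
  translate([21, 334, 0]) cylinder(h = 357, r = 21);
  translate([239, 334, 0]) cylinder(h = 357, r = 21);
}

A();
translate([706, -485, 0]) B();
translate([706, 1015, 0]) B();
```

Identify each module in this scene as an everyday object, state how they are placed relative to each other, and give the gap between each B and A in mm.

Each stool's nearest face is 130 mm from the table's bounding box.

A is a table. B is a stool. Two stools sit around the table at the −y, +y sides. The gap between each stool and the table is 130 mm.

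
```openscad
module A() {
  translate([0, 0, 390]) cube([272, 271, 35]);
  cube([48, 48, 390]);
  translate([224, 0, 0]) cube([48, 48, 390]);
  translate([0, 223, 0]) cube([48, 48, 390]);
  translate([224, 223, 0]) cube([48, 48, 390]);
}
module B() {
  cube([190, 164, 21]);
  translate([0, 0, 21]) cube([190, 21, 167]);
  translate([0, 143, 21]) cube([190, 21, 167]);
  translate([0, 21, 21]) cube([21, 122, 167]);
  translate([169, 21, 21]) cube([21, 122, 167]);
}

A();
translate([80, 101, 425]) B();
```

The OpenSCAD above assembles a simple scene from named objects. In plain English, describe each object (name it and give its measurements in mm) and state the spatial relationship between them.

A is a four-legged stool. The seat is a 272×271×35 mm slab whose top surface is at z = 425 mm; four square legs, each 48×48 mm in cross-section, run from the floor (z = 0) to the underside of the seat, each flush with a corner of the seat.

B is an open-topped rectangular box: outside dimensions 190×164×188 mm, with a uniform wall and base thickness of 21 mm. The base is a full 190×164 slab on the floor; four walls sit on top of the base. The front and back walls (the −y and +y sides) span the full width; the two side walls fit between them.

The open box is on top of the stool.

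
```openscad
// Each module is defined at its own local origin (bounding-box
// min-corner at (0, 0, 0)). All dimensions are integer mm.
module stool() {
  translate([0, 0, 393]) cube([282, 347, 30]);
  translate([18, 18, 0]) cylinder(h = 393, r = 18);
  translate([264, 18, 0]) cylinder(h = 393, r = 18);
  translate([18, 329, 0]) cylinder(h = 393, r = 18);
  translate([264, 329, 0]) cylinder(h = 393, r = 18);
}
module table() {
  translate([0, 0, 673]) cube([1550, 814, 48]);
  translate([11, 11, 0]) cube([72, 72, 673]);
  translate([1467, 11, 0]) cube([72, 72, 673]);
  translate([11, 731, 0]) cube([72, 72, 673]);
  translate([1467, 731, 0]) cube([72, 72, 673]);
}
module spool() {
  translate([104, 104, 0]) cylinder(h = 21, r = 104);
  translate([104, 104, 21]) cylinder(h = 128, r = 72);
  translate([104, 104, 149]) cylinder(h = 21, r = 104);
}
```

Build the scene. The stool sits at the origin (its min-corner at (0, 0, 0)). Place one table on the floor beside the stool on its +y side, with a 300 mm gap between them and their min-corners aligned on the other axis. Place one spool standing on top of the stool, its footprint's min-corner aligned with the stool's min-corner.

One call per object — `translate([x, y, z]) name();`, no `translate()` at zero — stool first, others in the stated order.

stool();
translate([0, 647, 0]) table();
translate([0, 0, 423]) spool();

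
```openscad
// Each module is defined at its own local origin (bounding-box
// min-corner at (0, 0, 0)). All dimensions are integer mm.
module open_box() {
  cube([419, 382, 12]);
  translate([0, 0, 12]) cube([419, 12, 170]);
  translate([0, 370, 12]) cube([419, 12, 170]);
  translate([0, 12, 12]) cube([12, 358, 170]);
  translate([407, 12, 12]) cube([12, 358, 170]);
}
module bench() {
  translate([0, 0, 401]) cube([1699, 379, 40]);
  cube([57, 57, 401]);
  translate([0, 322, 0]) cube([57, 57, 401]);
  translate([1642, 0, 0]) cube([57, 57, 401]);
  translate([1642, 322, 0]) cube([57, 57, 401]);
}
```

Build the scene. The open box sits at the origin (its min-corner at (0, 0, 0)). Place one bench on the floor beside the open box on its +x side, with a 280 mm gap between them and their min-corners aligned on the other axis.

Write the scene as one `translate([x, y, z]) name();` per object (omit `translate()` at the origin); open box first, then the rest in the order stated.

open_box();
translate([699, 0, 0]) bench();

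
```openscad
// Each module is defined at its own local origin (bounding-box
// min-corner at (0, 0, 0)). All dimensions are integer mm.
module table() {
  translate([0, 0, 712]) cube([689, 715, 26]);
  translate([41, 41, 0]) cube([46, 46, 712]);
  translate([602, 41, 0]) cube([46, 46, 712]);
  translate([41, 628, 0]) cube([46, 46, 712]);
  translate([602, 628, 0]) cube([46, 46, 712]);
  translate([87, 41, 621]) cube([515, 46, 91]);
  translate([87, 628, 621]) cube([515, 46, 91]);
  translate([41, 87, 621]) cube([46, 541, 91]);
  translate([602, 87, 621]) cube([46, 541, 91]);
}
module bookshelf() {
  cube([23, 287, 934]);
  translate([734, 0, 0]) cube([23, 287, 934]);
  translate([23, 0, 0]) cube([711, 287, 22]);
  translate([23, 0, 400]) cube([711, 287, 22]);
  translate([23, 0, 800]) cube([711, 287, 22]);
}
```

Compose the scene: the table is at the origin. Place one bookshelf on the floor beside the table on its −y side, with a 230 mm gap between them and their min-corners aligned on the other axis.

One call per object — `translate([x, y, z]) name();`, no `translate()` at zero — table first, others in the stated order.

table();
translate([0, -517, 0]) bookshelf();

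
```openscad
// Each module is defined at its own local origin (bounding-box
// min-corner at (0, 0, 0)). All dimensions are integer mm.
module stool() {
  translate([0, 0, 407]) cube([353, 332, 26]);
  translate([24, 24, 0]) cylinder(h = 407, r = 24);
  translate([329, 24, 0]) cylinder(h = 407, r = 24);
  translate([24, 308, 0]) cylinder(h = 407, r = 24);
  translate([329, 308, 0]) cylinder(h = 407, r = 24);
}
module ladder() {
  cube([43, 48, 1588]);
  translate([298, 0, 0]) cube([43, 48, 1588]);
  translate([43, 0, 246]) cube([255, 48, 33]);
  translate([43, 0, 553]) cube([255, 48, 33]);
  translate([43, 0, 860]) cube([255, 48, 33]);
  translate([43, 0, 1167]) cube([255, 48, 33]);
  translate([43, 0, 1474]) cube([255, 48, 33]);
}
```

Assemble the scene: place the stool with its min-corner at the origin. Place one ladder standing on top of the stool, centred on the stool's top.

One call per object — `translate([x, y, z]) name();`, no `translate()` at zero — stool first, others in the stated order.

stool();
translate([6, 142, 433]) ladder();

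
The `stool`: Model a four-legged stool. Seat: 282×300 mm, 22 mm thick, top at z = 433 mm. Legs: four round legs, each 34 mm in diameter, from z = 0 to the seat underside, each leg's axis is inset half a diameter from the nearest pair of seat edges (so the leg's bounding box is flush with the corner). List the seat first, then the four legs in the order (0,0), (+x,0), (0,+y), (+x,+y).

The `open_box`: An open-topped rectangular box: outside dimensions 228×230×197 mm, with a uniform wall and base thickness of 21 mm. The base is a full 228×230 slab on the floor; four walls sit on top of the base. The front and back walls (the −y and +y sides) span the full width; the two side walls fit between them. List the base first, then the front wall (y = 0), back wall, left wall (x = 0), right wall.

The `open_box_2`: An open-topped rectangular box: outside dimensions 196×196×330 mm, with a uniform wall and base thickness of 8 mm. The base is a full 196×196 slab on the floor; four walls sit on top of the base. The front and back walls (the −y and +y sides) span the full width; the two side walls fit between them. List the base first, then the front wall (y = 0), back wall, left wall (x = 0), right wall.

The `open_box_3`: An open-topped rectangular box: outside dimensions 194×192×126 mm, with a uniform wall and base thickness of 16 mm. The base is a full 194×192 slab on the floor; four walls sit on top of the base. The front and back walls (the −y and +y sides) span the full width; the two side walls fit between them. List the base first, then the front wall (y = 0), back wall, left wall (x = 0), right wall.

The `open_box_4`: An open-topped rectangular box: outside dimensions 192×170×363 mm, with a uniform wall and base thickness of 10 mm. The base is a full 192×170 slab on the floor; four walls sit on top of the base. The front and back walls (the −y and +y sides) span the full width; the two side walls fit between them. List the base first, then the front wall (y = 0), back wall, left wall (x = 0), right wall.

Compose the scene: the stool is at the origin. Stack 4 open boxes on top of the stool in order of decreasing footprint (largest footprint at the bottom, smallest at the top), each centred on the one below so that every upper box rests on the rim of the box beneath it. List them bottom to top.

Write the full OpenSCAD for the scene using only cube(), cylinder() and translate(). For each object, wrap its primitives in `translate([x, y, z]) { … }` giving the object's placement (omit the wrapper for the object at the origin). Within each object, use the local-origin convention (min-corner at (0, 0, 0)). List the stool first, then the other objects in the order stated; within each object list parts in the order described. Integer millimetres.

translate([0, 0, 411]) cube([282, 300, 22]);
translate([17, 17, 0]) cylinder(h = 411, r = 17);
translate([265, 17, 0]) cylinder(h = 411, r = 17);
translate([17, 283, 0]) cylinder(h = 411, r = 17);
translate([265, 283, 0]) cylinder(h = 411, r = 17);
translate([27, 35, 433]) {
  cube([228, 230, 21]);
  translate([0, 0, 21]) cube([228, 21, 176]);
  translate([0, 209, 21]) cube([228, 21, 176]);
  translate([0, 21, 21]) cube([21, 188, 176]);
  translate([207, 21, 21]) cube([21, 188, 176]);
}
translate([43, 52, 630]) {
  cube([196, 196, 8]);
  translate([0, 0, 8]) cube([196, 8, 322]);
  translate([0, 188, 8]) cube([196, 8, 322]);
  translate([0, 8, 8]) cube([8, 180, 322]);
  translate([188, 8, 8]) cube([8, 180, 322]);
}
translate([44, 54, 960]) {
  cube([194, 192, 16]);
  translate([0, 0, 16]) cube([194, 16, 110]);
  translate([0, 176, 16]) cube([194, 16, 110]);
  translate([0, 16, 16]) cube([16, 160, 110]);
  translate([178, 16, 16]) cube([16, 160, 110]);
}
translate([45, 65, 1086]) {
  cube([192, 170, 10]);
  translate([0, 0, 10]) cube([192, 10, 353]);
  translate([0, 160, 10]) cube([192, 10, 353]);
  translate([0, 10, 10]) cube([10, 150, 353]);
  translate([182, 10, 10]) cube([10, 150, 353]);
}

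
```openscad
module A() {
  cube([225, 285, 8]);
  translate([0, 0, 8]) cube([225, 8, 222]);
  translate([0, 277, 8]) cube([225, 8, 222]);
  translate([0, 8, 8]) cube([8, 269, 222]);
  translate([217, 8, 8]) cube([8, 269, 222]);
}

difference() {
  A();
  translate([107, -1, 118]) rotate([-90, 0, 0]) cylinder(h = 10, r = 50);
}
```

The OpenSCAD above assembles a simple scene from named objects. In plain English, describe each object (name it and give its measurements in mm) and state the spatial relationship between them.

A is an open-topped rectangular box: outside dimensions 225×285×230 mm, with a uniform wall and base thickness of 8 mm. The base is a full 225×285 slab on the floor; four walls sit on top of the base. The front and back walls (the −y and +y sides) span the full width; the two side walls fit between them.

The open box has a circular hole of radius 50 mm through its front wall, centred at (x = 107, z = 118).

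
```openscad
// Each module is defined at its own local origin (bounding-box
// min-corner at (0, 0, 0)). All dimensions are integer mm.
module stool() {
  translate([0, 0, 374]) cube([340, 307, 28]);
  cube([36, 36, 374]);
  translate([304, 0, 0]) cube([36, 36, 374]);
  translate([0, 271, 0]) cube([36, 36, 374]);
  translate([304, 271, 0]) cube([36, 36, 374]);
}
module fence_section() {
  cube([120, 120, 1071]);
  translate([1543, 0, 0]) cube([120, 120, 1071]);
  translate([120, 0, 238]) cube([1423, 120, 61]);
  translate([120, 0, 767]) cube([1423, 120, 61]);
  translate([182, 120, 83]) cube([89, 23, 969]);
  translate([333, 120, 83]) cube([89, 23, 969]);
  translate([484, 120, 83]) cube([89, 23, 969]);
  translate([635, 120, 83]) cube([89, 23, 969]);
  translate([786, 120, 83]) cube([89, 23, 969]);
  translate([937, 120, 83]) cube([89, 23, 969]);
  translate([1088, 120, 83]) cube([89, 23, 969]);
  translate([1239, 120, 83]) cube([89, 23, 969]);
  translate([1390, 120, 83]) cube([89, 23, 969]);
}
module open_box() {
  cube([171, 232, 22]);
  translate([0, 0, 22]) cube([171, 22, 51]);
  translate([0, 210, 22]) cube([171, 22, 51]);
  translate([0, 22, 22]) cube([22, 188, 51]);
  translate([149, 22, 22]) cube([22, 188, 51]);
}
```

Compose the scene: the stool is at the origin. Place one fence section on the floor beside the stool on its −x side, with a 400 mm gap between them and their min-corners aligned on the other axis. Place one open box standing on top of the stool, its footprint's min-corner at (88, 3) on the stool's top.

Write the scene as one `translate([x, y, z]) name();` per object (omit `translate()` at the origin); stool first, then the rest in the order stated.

stool();
translate([-2063, 0, 0]) fence_section();
translate([88, 3, 402]) open_box();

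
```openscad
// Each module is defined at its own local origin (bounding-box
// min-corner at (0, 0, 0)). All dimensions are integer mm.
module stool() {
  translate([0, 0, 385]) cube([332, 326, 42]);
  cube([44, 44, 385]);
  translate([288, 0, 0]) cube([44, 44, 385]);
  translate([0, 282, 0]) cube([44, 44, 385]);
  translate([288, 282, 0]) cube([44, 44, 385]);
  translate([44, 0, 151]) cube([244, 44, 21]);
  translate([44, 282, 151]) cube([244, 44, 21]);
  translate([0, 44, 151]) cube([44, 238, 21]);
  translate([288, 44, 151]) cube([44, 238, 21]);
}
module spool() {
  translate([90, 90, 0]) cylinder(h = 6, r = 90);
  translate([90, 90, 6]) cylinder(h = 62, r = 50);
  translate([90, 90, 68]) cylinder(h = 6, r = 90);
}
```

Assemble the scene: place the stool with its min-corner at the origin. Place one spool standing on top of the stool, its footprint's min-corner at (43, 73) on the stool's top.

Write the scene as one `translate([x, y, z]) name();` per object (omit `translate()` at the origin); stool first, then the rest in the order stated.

stool();
translate([43, 73, 427]) spool();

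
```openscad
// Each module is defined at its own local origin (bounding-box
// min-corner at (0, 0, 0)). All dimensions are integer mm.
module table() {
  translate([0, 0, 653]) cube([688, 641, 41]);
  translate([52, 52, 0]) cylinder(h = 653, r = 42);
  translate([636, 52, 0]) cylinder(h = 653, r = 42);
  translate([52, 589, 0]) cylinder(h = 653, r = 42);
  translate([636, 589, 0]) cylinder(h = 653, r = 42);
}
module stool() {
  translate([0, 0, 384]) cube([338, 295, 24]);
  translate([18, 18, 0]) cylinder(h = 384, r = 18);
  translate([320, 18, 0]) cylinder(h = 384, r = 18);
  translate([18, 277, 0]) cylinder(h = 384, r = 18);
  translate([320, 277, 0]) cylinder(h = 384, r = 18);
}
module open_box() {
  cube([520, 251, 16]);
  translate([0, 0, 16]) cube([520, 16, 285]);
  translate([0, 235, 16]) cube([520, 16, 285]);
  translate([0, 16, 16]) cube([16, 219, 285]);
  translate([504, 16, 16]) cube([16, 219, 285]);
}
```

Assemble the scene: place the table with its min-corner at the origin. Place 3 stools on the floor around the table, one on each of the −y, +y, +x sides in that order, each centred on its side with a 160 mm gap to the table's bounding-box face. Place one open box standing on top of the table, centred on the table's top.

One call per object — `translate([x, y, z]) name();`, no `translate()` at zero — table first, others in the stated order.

table();
translate([175, -455, 0]) stool();
translate([175, 801, 0]) stool();
translate([848, 173, 0]) stool();
translate([84, 195, 694]) open_box();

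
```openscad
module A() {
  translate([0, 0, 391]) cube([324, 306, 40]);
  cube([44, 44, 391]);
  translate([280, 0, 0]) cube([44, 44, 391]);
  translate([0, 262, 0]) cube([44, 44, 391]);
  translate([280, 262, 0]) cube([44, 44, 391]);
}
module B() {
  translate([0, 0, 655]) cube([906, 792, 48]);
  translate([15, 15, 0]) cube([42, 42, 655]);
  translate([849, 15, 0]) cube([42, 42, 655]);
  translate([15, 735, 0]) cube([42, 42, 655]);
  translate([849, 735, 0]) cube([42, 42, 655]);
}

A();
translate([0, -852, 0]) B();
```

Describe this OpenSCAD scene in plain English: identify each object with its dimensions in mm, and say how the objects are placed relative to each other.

A is a simple wooden stool: a rectangular seat 324 mm (x) by 306 mm (y), 40 mm thick, top face at z = 431 mm, on four square legs, each 44×44 mm in cross-section. The legs rest on z = 0, each flush with a corner of the seat.

B is a rectangular dining table. The top is 906×792×48 mm with its upper surface at z = 703 mm. It stands on four 42×42 mm square legs, each inset 15 mm from the nearest pair of top edges, running from the floor to the underside of the top.

The table is on the floor beside the stool on its −y side.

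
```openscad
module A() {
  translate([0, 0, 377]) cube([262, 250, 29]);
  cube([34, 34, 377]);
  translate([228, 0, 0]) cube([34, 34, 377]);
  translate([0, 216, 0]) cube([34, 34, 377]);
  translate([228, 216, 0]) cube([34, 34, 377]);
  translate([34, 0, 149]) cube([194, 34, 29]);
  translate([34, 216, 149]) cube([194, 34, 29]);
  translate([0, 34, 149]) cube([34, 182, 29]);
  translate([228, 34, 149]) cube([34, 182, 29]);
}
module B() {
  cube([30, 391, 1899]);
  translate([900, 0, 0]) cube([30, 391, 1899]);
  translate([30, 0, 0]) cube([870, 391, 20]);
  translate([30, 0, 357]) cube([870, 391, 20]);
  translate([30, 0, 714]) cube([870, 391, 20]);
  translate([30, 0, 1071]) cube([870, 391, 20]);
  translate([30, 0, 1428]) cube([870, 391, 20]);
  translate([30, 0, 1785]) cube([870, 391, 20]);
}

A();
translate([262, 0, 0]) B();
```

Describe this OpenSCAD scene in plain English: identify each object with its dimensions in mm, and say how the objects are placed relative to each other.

A is a four-legged stool. The seat is 262×250 mm, 29 mm thick, top at z = 406 mm. It stands on four square legs, each 34×34 mm in cross-section, from z = 0 to the seat underside, each flush with a corner of the seat. Four stretchers, 34 mm wide and 29 mm tall, connect adjacent legs with their undersides at z = 149 mm, each running between the inner faces of the legs it joins and aligned with the legs' outer faces on the other axis.

B is a bookshelf 930 mm wide overall, 391 mm deep and 1899 mm tall. The two sides are 30 mm thick vertical panels. 6 horizontal shelves of 20 mm thickness span between the inner faces of the sides; the lowest shelf sits on the floor and shelves are stacked with a clear vertical gap of 337 mm between each pair.

The bookshelf is against the stool's +x side, with their −y faces flush.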